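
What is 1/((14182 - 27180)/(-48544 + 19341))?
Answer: 29203/12998 ≈ 2.2467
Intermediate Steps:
1/((14182 - 27180)/(-48544 + 19341)) = 1/(-12998/(-29203)) = 1/(-12998*(-1/29203)) = 1/(12998/29203) = 29203/12998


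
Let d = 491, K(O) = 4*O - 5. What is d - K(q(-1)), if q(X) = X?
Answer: 500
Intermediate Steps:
K(O) = -5 + 4*O
d - K(q(-1)) = 491 - (-5 + 4*(-1)) = 491 - (-5 - 4) = 491 - 1*(-9) = 491 + 9 = 500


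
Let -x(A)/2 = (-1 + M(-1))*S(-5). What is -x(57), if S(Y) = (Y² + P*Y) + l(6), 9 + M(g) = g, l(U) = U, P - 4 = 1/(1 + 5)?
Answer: -671/3 ≈ -223.67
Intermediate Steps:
P = 25/6 (P = 4 + 1/(1 + 5) = 4 + 1/6 = 4 + ⅙ = 25/6 ≈ 4.1667)
M(g) = -9 + g
S(Y) = 6 + Y² + 25*Y/6 (S(Y) = (Y² + 25*Y/6) + 6 = 6 + Y² + 25*Y/6)
x(A) = 671/3 (x(A) = -2*(-1 + (-9 - 1))*(6 + (-5)² + (25/6)*(-5)) = -2*(-1 - 10)*(6 + 25 - 125/6) = -(-22)*61/6 = -2*(-671/6) = 671/3)
-x(57) = -1*671/3 = -671/3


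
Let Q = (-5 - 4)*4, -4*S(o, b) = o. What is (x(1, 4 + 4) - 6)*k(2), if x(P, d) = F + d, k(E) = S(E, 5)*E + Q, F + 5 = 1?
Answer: 74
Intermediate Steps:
F = -4 (F = -5 + 1 = -4)
S(o, b) = -o/4
Q = -36 (Q = -9*4 = -36)
k(E) = -36 - E**2/4 (k(E) = (-E/4)*E - 36 = -E**2/4 - 36 = -36 - E**2/4)
x(P, d) = -4 + d
(x(1, 4 + 4) - 6)*k(2) = ((-4 + (4 + 4)) - 6)*(-36 - 1/4*2**2) = ((-4 + 8) - 6)*(-36 - 1/4*4) = (4 - 6)*(-36 - 1) = -2*(-37) = 74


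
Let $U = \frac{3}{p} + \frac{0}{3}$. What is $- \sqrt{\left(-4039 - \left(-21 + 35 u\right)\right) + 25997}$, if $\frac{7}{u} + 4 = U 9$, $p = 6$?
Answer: $- \sqrt{21489} \approx -146.59$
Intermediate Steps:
$U = \frac{1}{2}$ ($U = \frac{3}{6} + \frac{0}{3} = 3 \cdot \frac{1}{6} + 0 \cdot \frac{1}{3} = \frac{1}{2} + 0 = \frac{1}{2} \approx 0.5$)
$u = 14$ ($u = \frac{7}{-4 + \frac{1}{2} \cdot 9} = \frac{7}{-4 + \frac{9}{2}} = 7 \frac{1}{\frac{1}{2}} = 7 \cdot 2 = 14$)
$- \sqrt{\left(-4039 - \left(-21 + 35 u\right)\right) + 25997} = - \sqrt{\left(-4039 + \left(21 - 490\right)\right) + 25997} = - \sqrt{\left(-4039 - 469\right) + 25997} = - \sqrt{-4508 + 25997} = - \sqrt{21489}$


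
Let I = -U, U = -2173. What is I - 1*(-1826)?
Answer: 3999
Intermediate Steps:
I = 2173 (I = -1*(-2173) = 2173)
I - 1*(-1826) = 2173 - 1*(-1826) = 2173 + 1826 = 3999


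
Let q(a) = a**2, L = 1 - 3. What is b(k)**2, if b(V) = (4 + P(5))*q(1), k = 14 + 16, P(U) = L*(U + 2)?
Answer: 100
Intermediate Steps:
L = -2
P(U) = -4 - 2*U (P(U) = -2*(U + 2) = -2*(2 + U) = -4 - 2*U)
k = 30
b(V) = -10 (b(V) = (4 + (-4 - 2*5))*1**2 = (4 + (-4 - 10))*1 = (4 - 14)*1 = -10*1 = -10)
b(k)**2 = (-10)**2 = 100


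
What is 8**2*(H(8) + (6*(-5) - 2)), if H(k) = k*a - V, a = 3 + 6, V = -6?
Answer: 2944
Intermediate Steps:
a = 9
H(k) = 6 + 9*k (H(k) = k*9 - 1*(-6) = 9*k + 6 = 6 + 9*k)
8**2*(H(8) + (6*(-5) - 2)) = 8**2*((6 + 9*8) + (6*(-5) - 2)) = 64*((6 + 72) + (-30 - 2)) = 64*(78 - 32) = 64*46 = 2944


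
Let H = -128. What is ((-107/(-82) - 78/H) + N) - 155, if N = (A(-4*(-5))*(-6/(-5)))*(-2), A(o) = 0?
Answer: -401697/2624 ≈ -153.09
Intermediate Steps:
N = 0 (N = (0*(-6/(-5)))*(-2) = (0*(-6*(-⅕)))*(-2) = (0*(6/5))*(-2) = 0*(-2) = 0)
((-107/(-82) - 78/H) + N) - 155 = ((-107/(-82) - 78/(-128)) + 0) - 155 = ((-107*(-1/82) - 78*(-1/128)) + 0) - 155 = ((107/82 + 39/64) + 0) - 155 = (5023/2624 + 0) - 155 = 5023/2624 - 155 = -401697/2624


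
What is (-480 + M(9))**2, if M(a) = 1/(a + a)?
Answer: 74632321/324 ≈ 2.3035e+5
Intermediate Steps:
M(a) = 1/(2*a)
(-480 + M(9))**2 = (-480 + (1/2)/9)**2 = (-480 + (1/2)*(1/9))**2 = (-480 + 1/18)**2 = (-8639/18)**2 = 74632321/324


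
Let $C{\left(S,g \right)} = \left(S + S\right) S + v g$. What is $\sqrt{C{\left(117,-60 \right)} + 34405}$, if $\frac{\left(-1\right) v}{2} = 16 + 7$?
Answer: $\sqrt{64543} \approx 254.05$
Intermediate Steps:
$v = -46$ ($v = - 2 \left(16 + 7\right) = \left(-2\right) 23 = -46$)
$C{\left(S,g \right)} = - 46 g + 2 S^{2}$ ($C{\left(S,g \right)} = \left(S + S\right) S - 46 g = 2 S S - 46 g = 2 S^{2} - 46 g = - 46 g + 2 S^{2}$)
$\sqrt{C{\left(117,-60 \right)} + 34405} = \sqrt{\left(\left(-46\right) \left(-60\right) + 2 \cdot 117^{2}\right) + 34405} = \sqrt{\left(2760 + 2 \cdot 13689\right) + 34405} = \sqrt{\left(2760 + 27378\right) + 34405} = \sqrt{30138 + 34405} = \sqrt{64543}$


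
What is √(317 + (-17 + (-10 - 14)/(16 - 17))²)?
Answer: √366 ≈ 19.131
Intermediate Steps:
√(317 + (-17 + (-10 - 14)/(16 - 17))²) = √(317 + (-17 - 24/(-1))²) = √(317 + (-17 - 24*(-1))²) = √(317 + (-17 + 24)²) = √(317 + 7²) = √(317 + 49) = √366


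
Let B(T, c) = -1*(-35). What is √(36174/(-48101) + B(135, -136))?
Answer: √79239711461/48101 ≈ 5.8522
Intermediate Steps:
B(T, c) = 35
√(36174/(-48101) + B(135, -136)) = √(36174/(-48101) + 35) = √(36174*(-1/48101) + 35) = √(-36174/48101 + 35) = √(1647361/48101) = √79239711461/48101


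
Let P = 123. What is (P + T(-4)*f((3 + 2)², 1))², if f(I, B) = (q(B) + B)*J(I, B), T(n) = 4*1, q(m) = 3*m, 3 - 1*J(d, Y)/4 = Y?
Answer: 63001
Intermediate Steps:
J(d, Y) = 12 - 4*Y
T(n) = 4
f(I, B) = 4*B*(12 - 4*B) (f(I, B) = (3*B + B)*(12 - 4*B) = (4*B)*(12 - 4*B) = 4*B*(12 - 4*B))
(P + T(-4)*f((3 + 2)², 1))² = (123 + 4*(16*1*(3 - 1*1)))² = (123 + 4*(16*1*(3 - 1)))² = (123 + 4*(16*1*2))² = (123 + 4*32)² = (123 + 128)² = 251² = 63001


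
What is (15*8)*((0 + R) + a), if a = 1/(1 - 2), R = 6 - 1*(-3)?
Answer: 960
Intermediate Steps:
R = 9 (R = 6 + 3 = 9)
a = -1 (a = 1/(-1) = -1)
(15*8)*((0 + R) + a) = (15*8)*((0 + 9) - 1) = 120*(9 - 1) = 120*8 = 960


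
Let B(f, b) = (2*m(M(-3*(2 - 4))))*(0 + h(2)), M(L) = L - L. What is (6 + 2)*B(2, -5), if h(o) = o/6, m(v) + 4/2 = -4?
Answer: -32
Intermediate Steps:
M(L) = 0
m(v) = -6 (m(v) = -2 - 4 = -6)
h(o) = o/6 (h(o) = o*(⅙) = o/6)
B(f, b) = -4 (B(f, b) = (2*(-6))*(0 + (⅙)*2) = -12*(0 + ⅓) = -12*⅓ = -4)
(6 + 2)*B(2, -5) = (6 + 2)*(-4) = 8*(-4) = -32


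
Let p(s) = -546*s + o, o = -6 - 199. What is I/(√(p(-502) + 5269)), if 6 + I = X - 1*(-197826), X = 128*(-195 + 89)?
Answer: 92126*√69789/69789 ≈ 348.73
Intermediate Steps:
o = -205
p(s) = -205 - 546*s (p(s) = -546*s - 205 = -205 - 546*s)
X = -13568 (X = 128*(-106) = -13568)
I = 184252 (I = -6 + (-13568 - 1*(-197826)) = -6 + (-13568 + 197826) = -6 + 184258 = 184252)
I/(√(p(-502) + 5269)) = 184252/(√((-205 - 546*(-502)) + 5269)) = 184252/(√((-205 + 274092) + 5269)) = 184252/(√(273887 + 5269)) = 184252/(√279156) = 184252/((2*√69789)) = 184252*(√69789/139578) = 92126*√69789/69789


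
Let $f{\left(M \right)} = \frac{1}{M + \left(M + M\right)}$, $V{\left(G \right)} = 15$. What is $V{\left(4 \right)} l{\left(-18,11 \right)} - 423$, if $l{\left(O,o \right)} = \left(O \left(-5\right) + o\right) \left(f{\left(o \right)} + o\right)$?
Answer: $\frac{179167}{11} \approx 16288.0$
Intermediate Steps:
$f{\left(M \right)} = \frac{1}{3 M}$ ($f{\left(M \right)} = \frac{1}{M + 2 M} = \frac{1}{3 M}$)
$l{\left(O,o \right)} = \left(o - 5 O\right) \left(o + \frac{1}{3 o}\right)$ ($l{\left(O,o \right)} = \left(O \left(-5\right) + o\right) \left(\frac{1}{3 o} + o\right) = \left(- 5 O + o\right) \left(o + \frac{1}{3 o}\right) = \left(o - 5 O\right) \left(o + \frac{1}{3 o}\right)$)
$V{\left(4 \right)} l{\left(-18,11 \right)} - 423 = 15 \left(\frac{1}{3} + 11^{2} - \left(-90\right) 11 - - \frac{30}{11}\right) - 423 = 15 \left(\frac{1}{3} + 121 + 990 - \left(-30\right) \frac{1}{11}\right) - 423 = 15 \left(\frac{1}{3} + 121 + 990 + \frac{30}{11}\right) - 423 = 15 \cdot \frac{36764}{33} - 423 = \frac{183820}{11} - 423 = \frac{179167}{11}$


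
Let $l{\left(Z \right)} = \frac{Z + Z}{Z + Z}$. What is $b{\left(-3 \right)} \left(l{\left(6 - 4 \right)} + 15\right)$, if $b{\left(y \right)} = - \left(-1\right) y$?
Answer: $-48$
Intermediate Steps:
$l{\left(Z \right)} = 1$ ($l{\left(Z \right)} = \frac{2 Z}{2 Z} = 2 Z \frac{1}{2 Z} = 1$)
$b{\left(y \right)} = y$
$b{\left(-3 \right)} \left(l{\left(6 - 4 \right)} + 15\right) = - 3 \left(1 + 15\right) = \left(-3\right) 16 = -48$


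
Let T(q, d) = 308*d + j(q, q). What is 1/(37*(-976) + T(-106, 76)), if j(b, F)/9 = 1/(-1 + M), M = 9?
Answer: -8/101623 ≈ -7.8722e-5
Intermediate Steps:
j(b, F) = 9/8 (j(b, F) = 9/(-1 + 9) = 9/8)
T(q, d) = 9/8 + 308*d (T(q, d) = 308*d + 9/8 = 9/8 + 308*d)
1/(37*(-976) + T(-106, 76)) = 1/(37*(-976) + (9/8 + 308*76)) = 1/(-36112 + (9/8 + 23408)) = 1/(-36112 + 187273/8) = 1/(-101623/8) = -8/101623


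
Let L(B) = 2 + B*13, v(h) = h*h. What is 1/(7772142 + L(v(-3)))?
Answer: 1/7772261 ≈ 1.2866e-7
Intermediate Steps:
v(h) = h²
L(B) = 2 + 13*B
1/(7772142 + L(v(-3))) = 1/(7772142 + (2 + 13*(-3)²)) = 1/(7772142 + (2 + 13*9)) = 1/(7772142 + (2 + 117)) = 1/(7772142 + 119) = 1/7772261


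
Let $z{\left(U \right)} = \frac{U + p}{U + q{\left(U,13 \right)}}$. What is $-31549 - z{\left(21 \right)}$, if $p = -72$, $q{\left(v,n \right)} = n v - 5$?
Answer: $- \frac{536330}{17} \approx -31549.0$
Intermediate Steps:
$q{\left(v,n \right)} = -5 + n v$
$z{\left(U \right)} = \frac{-72 + U}{-5 + 14 U}$ ($z{\left(U \right)} = \frac{U - 72}{U + \left(-5 + 13 U\right)} = \frac{-72 + U}{-5 + 14 U}$)
$-31549 - z{\left(21 \right)} = -31549 - \frac{-72 + 21}{-5 + 14 \cdot 21} = -31549 - \frac{1}{-5 + 294} \left(-51\right) = -31549 - \frac{1}{289} \left(-51\right) = -31549 - - \frac{3}{17} = -31549 + \frac{3}{17} = - \frac{536330}{17}$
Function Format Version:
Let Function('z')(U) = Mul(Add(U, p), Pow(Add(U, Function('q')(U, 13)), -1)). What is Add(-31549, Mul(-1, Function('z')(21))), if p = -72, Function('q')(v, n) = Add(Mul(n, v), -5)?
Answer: Rational(-536330, 17) ≈ -31549.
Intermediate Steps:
Function('q')(v, n) = Add(-5, Mul(n, v))
Function('z')(U) = Mul(Pow(Add(-5, Mul(14, U)), -1), Add(-72, U)) (Function('z')(U) = Mul(Add(U, -72), Pow(Add(U, Add(-5, Mul(13, U))), -1)) = Mul(Add(-72, U), Pow(Add(-5, Mul(14, U)), -1)) = Mul(Pow(Add(-5, Mul(14, U)), -1), Add(-72, U)))
Add(-31549, Mul(-1, Function('z')(21))) = Add(-31549, Mul(-1, Mul(Pow(Add(-5, Mul(14, 21)), -1), Add(-72, 21)))) = Add(-31549, Mul(-1, Mul(Pow(Add(-5, 294), -1), -51))) = Add(-31549, Mul(-1, Mul(Pow(289, -1), -51))) = Add(-31549, Mul(-1, Mul(Rational(1, 289), -51))) = Add(-31549, Mul(-1, Rational(-3, 17))) = Add(-31549, Rational(3, 17)) = Rational(-536330, 17)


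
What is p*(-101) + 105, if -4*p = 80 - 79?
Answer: 521/4 ≈ 130.25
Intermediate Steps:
p = -¼ (p = -(80 - 79)/4 = -¼*1 = -¼ ≈ -0.25000)
p*(-101) + 105 = -¼*(-101) + 105 = 101/4 + 105 = 521/4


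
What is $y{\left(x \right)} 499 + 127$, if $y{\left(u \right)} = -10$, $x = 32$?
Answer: $-4863$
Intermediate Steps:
$y{\left(x \right)} 499 + 127 = \left(-10\right) 499 + 127 = -4990 + 127 = -4863$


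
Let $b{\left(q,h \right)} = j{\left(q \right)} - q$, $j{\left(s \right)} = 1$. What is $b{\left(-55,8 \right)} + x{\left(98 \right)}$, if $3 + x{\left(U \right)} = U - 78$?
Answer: $73$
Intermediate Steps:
$x{\left(U \right)} = -81 + U$ ($x{\left(U \right)} = -3 + \left(U - 78\right) = -3 + \left(-78 + U\right) = -81 + U$)
$b{\left(q,h \right)} = 1 - q$
$b{\left(-55,8 \right)} + x{\left(98 \right)} = \left(1 - -55\right) + \left(-81 + 98\right) = \left(1 + 55\right) + 17 = 56 + 17 = 73$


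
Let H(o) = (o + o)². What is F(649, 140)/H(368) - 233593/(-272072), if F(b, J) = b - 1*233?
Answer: 494724905/575704352 ≈ 0.85934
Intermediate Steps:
F(b, J) = -233 + b (F(b, J) = b - 233 = -233 + b)
H(o) = 4*o² (H(o) = (2*o)² = 4*o²)
F(649, 140)/H(368) - 233593/(-272072) = (-233 + 649)/((4*368²)) - 233593/(-272072) = 416/((4*135424)) - 233593*(-1/272072) = 416/541696 + 233593/272072 = 416*(1/541696) + 233593/272072 = 13/16928 + 233593/272072 = 494724905/575704352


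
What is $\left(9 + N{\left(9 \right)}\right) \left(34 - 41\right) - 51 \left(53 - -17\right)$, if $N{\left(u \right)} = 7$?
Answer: $-3682$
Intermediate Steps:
$\left(9 + N{\left(9 \right)}\right) \left(34 - 41\right) - 51 \left(53 - -17\right) = \left(9 + 7\right) \left(34 - 41\right) - 51 \left(53 - -17\right) = 16 \left(-7\right) - 51 \left(53 + 17\right) = -112 - 3570 = -3682$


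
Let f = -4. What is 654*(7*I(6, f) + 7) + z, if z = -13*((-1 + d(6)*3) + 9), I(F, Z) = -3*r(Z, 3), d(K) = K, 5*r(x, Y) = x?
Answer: 76136/5 ≈ 15227.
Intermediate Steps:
r(x, Y) = x/5
I(F, Z) = -3*Z/5
z = -338 (z = -13*((-1 + 6*3) + 9) = -13*((-1 + 18) + 9) = -13*(17 + 9) = -13*26 = -338)
654*(7*I(6, f) + 7) + z = 654*(7*(-3/5*(-4)) + 7) - 338 = 654*(7*(12/5) + 7) - 338 = 654*(84/5 + 7) - 338 = 654*(119/5) - 338 = 77826/5 - 338 = 76136/5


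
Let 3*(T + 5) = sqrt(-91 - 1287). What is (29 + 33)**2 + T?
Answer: 3839 + I*sqrt(1378)/3 ≈ 3839.0 + 12.374*I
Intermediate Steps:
T = -5 + I*sqrt(1378)/3 (T = -5 + sqrt(-91 - 1287)/3 = -5 + sqrt(-1378)/3 = -5 + (I*sqrt(1378))/3 = -5 + I*sqrt(1378)/3 ≈ -5.0 + 12.374*I)
(29 + 33)**2 + T = (29 + 33)**2 + (-5 + I*sqrt(1378)/3) = 62**2 + (-5 + I*sqrt(1378)/3) = 3844 + (-5 + I*sqrt(1378)/3) = 3839 + I*sqrt(1378)/3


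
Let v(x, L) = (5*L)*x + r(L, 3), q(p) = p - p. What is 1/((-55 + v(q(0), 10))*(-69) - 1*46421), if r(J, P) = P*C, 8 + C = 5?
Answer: -1/42005 ≈ -2.3807e-5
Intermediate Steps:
C = -3 (C = -8 + 5 = -3)
r(J, P) = -3*P (r(J, P) = P*(-3) = -3*P)
q(p) = 0
v(x, L) = -9 + 5*L*x (v(x, L) = (5*L)*x - 3*3 = 5*L*x - 9 = -9 + 5*L*x)
1/((-55 + v(q(0), 10))*(-69) - 1*46421) = 1/((-55 + (-9 + 5*10*0))*(-69) - 1*46421) = 1/((-55 + (-9 + 0))*(-69) - 46421) = 1/((-55 - 9)*(-69) - 46421) = 1/(-64*(-69) - 46421) = 1/(4416 - 46421) = 1/(-42005) = -1/42005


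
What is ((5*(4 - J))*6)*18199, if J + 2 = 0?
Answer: 3275820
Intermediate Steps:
J = -2 (J = -2 + 0 = -2)
((5*(4 - J))*6)*18199 = ((5*(4 - 1*(-2)))*6)*18199 = ((5*(4 + 2))*6)*18199 = ((5*6)*6)*18199 = (30*6)*18199 = 180*18199 = 3275820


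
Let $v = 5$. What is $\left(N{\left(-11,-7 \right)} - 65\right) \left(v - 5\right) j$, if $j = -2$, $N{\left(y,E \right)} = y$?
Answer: $0$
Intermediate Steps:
$\left(N{\left(-11,-7 \right)} - 65\right) \left(v - 5\right) j = \left(-11 - 65\right) \left(5 - 5\right) \left(-2\right) = - 76 \cdot 0 \left(-2\right) = \left(-76\right) 0 = 0$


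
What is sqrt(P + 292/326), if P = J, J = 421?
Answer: 9*sqrt(138387)/163 ≈ 20.540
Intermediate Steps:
P = 421
sqrt(P + 292/326) = sqrt(421 + 292/326) = sqrt(421 + 292*(1/326)) = sqrt(421 + 146/163) = sqrt(68769/163) = 9*sqrt(138387)/163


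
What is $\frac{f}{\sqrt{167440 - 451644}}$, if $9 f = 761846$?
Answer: $- \frac{380923 i \sqrt{71051}}{639459} \approx - 158.79 i$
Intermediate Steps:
$f = \frac{761846}{9}$ ($f = \frac{1}{9} \cdot 761846 = \frac{761846}{9} \approx 84650.0$)
$\frac{f}{\sqrt{167440 - 451644}} = \frac{761846}{9 \sqrt{167440 - 451644}} = \frac{761846}{9 \sqrt{-284204}} = \frac{761846}{9 \cdot 2 i \sqrt{71051}} = \frac{761846 \left(- \frac{i \sqrt{71051}}{142102}\right)}{9} = - \frac{380923 i \sqrt{71051}}{639459}$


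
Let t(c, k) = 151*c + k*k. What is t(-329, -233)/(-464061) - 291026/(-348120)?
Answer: 22241497231/26924819220 ≈ 0.82606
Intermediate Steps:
t(c, k) = k² + 151*c (t(c, k) = 151*c + k² = k² + 151*c)
t(-329, -233)/(-464061) - 291026/(-348120) = ((-233)² + 151*(-329))/(-464061) - 291026/(-348120) = (54289 - 49679)*(-1/464061) - 291026*(-1/348120) = 4610*(-1/464061) + 145513/174060 = -4610/464061 + 145513/174060 = 22241497231/26924819220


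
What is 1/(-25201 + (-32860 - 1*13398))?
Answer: -1/71459 ≈ -1.3994e-5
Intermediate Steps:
1/(-25201 + (-32860 - 1*13398)) = 1/(-25201 + (-32860 - 13398)) = 1/(-25201 - 46258) = 1/(-71459) = -1/71459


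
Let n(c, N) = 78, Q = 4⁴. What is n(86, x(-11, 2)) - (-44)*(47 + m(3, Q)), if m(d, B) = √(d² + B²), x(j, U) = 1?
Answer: 2146 + 44*√65545 ≈ 13411.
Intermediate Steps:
Q = 256
m(d, B) = √(B² + d²)
n(86, x(-11, 2)) - (-44)*(47 + m(3, Q)) = 78 - (-44)*(47 + √(256² + 3²)) = 78 - (-44)*(47 + √(65536 + 9)) = 78 - (-44)*(47 + √65545) = 78 - (-2068 - 44*√65545) = 78 + (2068 + 44*√65545) = 2146 + 44*√65545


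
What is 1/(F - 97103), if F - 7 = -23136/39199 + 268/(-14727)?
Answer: -577283673/56052286742812 ≈ -1.0299e-5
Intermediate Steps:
F = 3689756507/577283673 (F = 7 + (-23136/39199 + 268/(-14727)) = 7 + (-23136*1/39199 + 268*(-1/14727)) = 7 + (-23136/39199 - 268/14727) = 7 - 351229204/577283673 = 3689756507/577283673 ≈ 6.3916)
1/(F - 97103) = 1/(3689756507/577283673 - 97103) = 1/(-56052286742812/577283673) = -577283673/56052286742812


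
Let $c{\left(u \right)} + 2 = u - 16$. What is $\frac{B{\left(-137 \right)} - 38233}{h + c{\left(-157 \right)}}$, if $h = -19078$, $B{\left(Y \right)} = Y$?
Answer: $\frac{38370}{19253} \approx 1.9929$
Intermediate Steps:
$c{\left(u \right)} = -18 + u$ ($c{\left(u \right)} = -2 + \left(u - 16\right) = -2 + \left(-16 + u\right) = -18 + u$)
$\frac{B{\left(-137 \right)} - 38233}{h + c{\left(-157 \right)}} = \frac{-137 - 38233}{-19078 - 175} = - \frac{38370}{-19078 - 175} = - \frac{38370}{-19253} = \left(-38370\right) \left(- \frac{1}{19253}\right) = \frac{38370}{19253}$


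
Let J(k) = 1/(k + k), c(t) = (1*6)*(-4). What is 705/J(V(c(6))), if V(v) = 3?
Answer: 4230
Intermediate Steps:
c(t) = -24 (c(t) = 6*(-4) = -24)
J(k) = 1/(2*k)
705/J(V(c(6))) = 705/(((½)/3)) = 705/(((½)*(⅓))) = 705/(⅙) = 705*6 = 4230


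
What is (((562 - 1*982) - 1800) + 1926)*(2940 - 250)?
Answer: -790860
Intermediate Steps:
(((562 - 1*982) - 1800) + 1926)*(2940 - 250) = (((562 - 982) - 1800) + 1926)*2690 = ((-420 - 1800) + 1926)*2690 = (-2220 + 1926)*2690 = -294*2690 = -790860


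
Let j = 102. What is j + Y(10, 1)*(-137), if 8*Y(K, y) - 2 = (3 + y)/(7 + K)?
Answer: 4333/68 ≈ 63.721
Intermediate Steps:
Y(K, y) = ¼ + (3 + y)/(8*(7 + K)) (Y(K, y) = ¼ + ((3 + y)/(7 + K))/8 = ¼ + (3 + y)/(8*(7 + K)))
j + Y(10, 1)*(-137) = 102 + ((17 + 1 + 2*10)/(8*(7 + 10)))*(-137) = 102 + ((⅛)*(17 + 1 + 20)/17)*(-137) = 102 + ((⅛)*(1/17)*38)*(-137) = 102 + (19/68)*(-137) = 102 - 2603/68 = 4333/68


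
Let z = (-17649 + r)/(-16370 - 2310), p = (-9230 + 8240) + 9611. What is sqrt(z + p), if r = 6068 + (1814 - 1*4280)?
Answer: 7*sqrt(15349463410)/9340 ≈ 92.853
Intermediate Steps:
p = 8621 (p = -990 + 9611 = 8621)
r = 3602 (r = 6068 + (1814 - 4280) = 6068 - 2466 = 3602)
z = 14047/18680 (z = (-17649 + 3602)/(-16370 - 2310) = -14047/(-18680) = -14047*(-1/18680) = 14047/18680 ≈ 0.75198)
sqrt(z + p) = sqrt(14047/18680 + 8621) = sqrt(161054327/18680) = 7*sqrt(15349463410)/9340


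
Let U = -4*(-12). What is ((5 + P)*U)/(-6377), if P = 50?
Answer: -2640/6377 ≈ -0.41399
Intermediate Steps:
U = 48
((5 + P)*U)/(-6377) = ((5 + 50)*48)/(-6377) = (55*48)*(-1/6377) = 2640*(-1/6377) = -2640/6377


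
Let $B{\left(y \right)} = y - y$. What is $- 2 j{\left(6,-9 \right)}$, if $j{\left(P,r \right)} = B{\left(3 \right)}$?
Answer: $0$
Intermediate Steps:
$B{\left(y \right)} = 0$
$j{\left(P,r \right)} = 0$
$- 2 j{\left(6,-9 \right)} = \left(-2\right) 0 = 0$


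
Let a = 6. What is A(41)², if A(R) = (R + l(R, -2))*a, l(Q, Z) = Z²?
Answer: 72900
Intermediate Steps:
A(R) = 24 + 6*R (A(R) = (R + (-2)²)*6 = (R + 4)*6 = (4 + R)*6 = 24 + 6*R)
A(41)² = (24 + 6*41)² = (24 + 246)² = 270² = 72900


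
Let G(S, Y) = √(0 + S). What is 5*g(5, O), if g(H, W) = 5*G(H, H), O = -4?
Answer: 25*√5 ≈ 55.902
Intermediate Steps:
G(S, Y) = √S
g(H, W) = 5*√H
5*g(5, O) = 5*(5*√5) = 25*√5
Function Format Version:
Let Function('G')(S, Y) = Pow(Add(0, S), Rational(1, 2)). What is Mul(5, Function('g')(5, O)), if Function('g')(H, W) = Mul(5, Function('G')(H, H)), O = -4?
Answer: Mul(25, Pow(5, Rational(1, 2))) ≈ 55.902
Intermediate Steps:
Function('G')(S, Y) = Pow(S, Rational(1, 2))
Function('g')(H, W) = Mul(5, Pow(H, Rational(1, 2)))
Mul(5, Function('g')(5, O)) = Mul(5, Mul(5, Pow(5, Rational(1, 2)))) = Mul(25, Pow(5, Rational(1, 2)))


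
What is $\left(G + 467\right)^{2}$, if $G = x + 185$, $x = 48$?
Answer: $490000$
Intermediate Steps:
$G = 233$ ($G = 48 + 185 = 233$)
$\left(G + 467\right)^{2} = \left(233 + 467\right)^{2} = 700^{2} = 490000$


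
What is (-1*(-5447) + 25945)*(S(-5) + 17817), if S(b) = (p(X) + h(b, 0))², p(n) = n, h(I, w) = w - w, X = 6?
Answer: 560441376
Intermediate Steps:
h(I, w) = 0
S(b) = 36 (S(b) = (6 + 0)² = 6² = 36)
(-1*(-5447) + 25945)*(S(-5) + 17817) = (-1*(-5447) + 25945)*(36 + 17817) = (5447 + 25945)*17853 = 31392*17853 = 560441376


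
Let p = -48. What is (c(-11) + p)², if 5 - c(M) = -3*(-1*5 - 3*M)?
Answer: 1681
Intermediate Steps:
c(M) = -10 - 9*M (c(M) = 5 - (-3)*(-1*5 - 3*M) = 5 - (-3)*(-5 - 3*M) = 5 - (15 + 9*M) = 5 + (-15 - 9*M) = -10 - 9*M)
(c(-11) + p)² = ((-10 - 9*(-11)) - 48)² = ((-10 + 99) - 48)² = (89 - 48)² = 41² = 1681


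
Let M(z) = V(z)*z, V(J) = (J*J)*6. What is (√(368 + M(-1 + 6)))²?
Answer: 1118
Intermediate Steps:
V(J) = 6*J² (V(J) = J²*6 = 6*J²)
M(z) = 6*z³ (M(z) = (6*z²)*z = 6*z³)
(√(368 + M(-1 + 6)))² = (√(368 + 6*(-1 + 6)³))² = (√(368 + 6*5³))² = (√(368 + 6*125))² = (√(368 + 750))² = (√1118)² = 1118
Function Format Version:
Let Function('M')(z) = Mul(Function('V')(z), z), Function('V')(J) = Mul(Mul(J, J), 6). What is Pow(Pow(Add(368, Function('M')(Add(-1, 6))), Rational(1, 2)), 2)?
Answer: 1118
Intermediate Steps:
Function('V')(J) = Mul(6, Pow(J, 2)) (Function('V')(J) = Mul(Pow(J, 2), 6) = Mul(6, Pow(J, 2)))
Function('M')(z) = Mul(6, Pow(z, 3)) (Function('M')(z) = Mul(Mul(6, Pow(z, 2)), z) = Mul(6, Pow(z, 3)))
Pow(Pow(Add(368, Function('M')(Add(-1, 6))), Rational(1, 2)), 2) = Pow(Pow(Add(368, Mul(6, Pow(Add(-1, 6), 3))), Rational(1, 2)), 2) = Pow(Pow(Add(368, Mul(6, Pow(5, 3))), Rational(1, 2)), 2) = Pow(Pow(Add(368, Mul(6, 125)), Rational(1, 2)), 2) = Pow(Pow(Add(368, 750), Rational(1, 2)), 2) = Pow(Pow(1118, Rational(1, 2)), 2) = 1118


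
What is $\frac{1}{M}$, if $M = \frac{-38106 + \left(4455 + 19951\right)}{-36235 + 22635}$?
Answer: $\frac{136}{137} \approx 0.9927$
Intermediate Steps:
$M = \frac{137}{136}$ ($M = \frac{-38106 + 24406}{-13600} = \left(-13700\right) \left(- \frac{1}{13600}\right) = \frac{137}{136} \approx 1.0074$)
$\frac{1}{M} = \frac{1}{\frac{137}{136}} = \frac{136}{137}$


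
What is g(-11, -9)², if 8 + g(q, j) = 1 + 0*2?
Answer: 49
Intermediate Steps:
g(q, j) = -7 (g(q, j) = -8 + (1 + 0*2) = -8 + (1 + 0) = -8 + 1 = -7)
g(-11, -9)² = (-7)² = 49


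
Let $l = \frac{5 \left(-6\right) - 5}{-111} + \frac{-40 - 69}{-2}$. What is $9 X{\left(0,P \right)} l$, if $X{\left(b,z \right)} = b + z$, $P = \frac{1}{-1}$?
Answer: $- \frac{36507}{74} \approx -493.34$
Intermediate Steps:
$P = -1$
$l = \frac{12169}{222}$ ($l = \left(-30 - 5\right) \left(- \frac{1}{111}\right) - - \frac{109}{2} = \left(-35\right) \left(- \frac{1}{111}\right) + \frac{109}{2} = \frac{35}{111} + \frac{109}{2} = \frac{12169}{222} \approx 54.815$)
$9 X{\left(0,P \right)} l = 9 \left(0 - 1\right) \frac{12169}{222} = 9 \left(-1\right) \frac{12169}{222} = \left(-9\right) \frac{12169}{222} = - \frac{36507}{74}$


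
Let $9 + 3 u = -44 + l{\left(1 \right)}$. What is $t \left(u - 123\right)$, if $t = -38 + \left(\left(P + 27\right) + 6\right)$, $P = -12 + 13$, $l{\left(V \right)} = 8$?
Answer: $552$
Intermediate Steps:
$u = -15$ ($u = -3 + \frac{-44 + 8}{3} = -3 + \frac{1}{3} \left(-36\right) = -3 - 12 = -15$)
$P = 1$
$t = -4$ ($t = -38 + \left(\left(1 + 27\right) + 6\right) = -38 + \left(28 + 6\right) = -38 + 34 = -4$)
$t \left(u - 123\right) = - 4 \left(-15 - 123\right) = \left(-4\right) \left(-138\right) = 552$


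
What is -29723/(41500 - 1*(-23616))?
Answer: -29723/65116 ≈ -0.45646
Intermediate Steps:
-29723/(41500 - 1*(-23616)) = -29723/(41500 + 23616) = -29723/65116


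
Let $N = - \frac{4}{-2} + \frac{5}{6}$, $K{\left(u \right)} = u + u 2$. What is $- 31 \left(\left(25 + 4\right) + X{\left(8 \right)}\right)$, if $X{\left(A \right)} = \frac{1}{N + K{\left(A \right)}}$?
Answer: $- \frac{144925}{161} \approx -900.16$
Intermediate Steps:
$K{\left(u \right)} = 3 u$ ($K{\left(u \right)} = u + 2 u = 3 u$)
$N = \frac{17}{6}$ ($N = \left(-4\right) \left(- \frac{1}{2}\right) + 5 \cdot \frac{1}{6} = 2 + \frac{5}{6} = \frac{17}{6} \approx 2.8333$)
$X{\left(A \right)} = \frac{1}{\frac{17}{6} + 3 A}$
$- 31 \left(\left(25 + 4\right) + X{\left(8 \right)}\right) = - 31 \left(\left(25 + 4\right) + \frac{6}{17 + 18 \cdot 8}\right) = - 31 \left(29 + \frac{6}{17 + 144}\right) = - 31 \left(29 + \frac{6}{161}\right) = \left(-31\right) \frac{4675}{161} = - \frac{144925}{161}$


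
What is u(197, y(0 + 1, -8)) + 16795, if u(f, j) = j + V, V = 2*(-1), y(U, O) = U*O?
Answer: 16785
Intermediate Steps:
y(U, O) = O*U
V = -2
u(f, j) = -2 + j (u(f, j) = j - 2 = -2 + j)
u(197, y(0 + 1, -8)) + 16795 = (-2 - 8*(0 + 1)) + 16795 = (-2 - 8*1) + 16795 = (-2 - 8) + 16795 = -10 + 16795 = 16785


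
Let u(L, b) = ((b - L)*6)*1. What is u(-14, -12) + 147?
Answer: 159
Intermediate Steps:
u(L, b) = -6*L + 6*b (u(L, b) = (-6*L + 6*b)*1 = -6*L + 6*b)
u(-14, -12) + 147 = (-6*(-14) + 6*(-12)) + 147 = (84 - 72) + 147 = 12 + 147 = 159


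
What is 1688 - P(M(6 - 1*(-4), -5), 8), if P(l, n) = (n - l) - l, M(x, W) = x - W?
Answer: 1710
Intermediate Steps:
P(l, n) = n - 2*l
1688 - P(M(6 - 1*(-4), -5), 8) = 1688 - (8 - 2*((6 - 1*(-4)) - 1*(-5))) = 1688 - (8 - 2*((6 + 4) + 5)) = 1688 - (8 - 2*(10 + 5)) = 1688 - (8 - 2*15) = 1688 - (8 - 30) = 1688 - 1*(-22) = 1688 + 22 = 1710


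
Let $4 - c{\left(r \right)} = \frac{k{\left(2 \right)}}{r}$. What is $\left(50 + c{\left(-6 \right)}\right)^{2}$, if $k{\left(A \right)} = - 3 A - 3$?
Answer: $\frac{11025}{4} \approx 2756.3$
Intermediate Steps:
$k{\left(A \right)} = -3 - 3 A$
$c{\left(r \right)} = 4 + \frac{9}{r}$ ($c{\left(r \right)} = 4 - \frac{-3 - 6}{r} = 4 - - \frac{9}{r} = 4 + \frac{9}{r}$)
$\left(50 + c{\left(-6 \right)}\right)^{2} = \left(50 + \left(4 + \frac{9}{-6}\right)\right)^{2} = \left(50 + \left(4 + 9 \left(- \frac{1}{6}\right)\right)\right)^{2} = \left(50 + \left(4 - \frac{3}{2}\right)\right)^{2} = \left(50 + \frac{5}{2}\right)^{2} = \left(\frac{105}{2}\right)^{2} = \frac{11025}{4}$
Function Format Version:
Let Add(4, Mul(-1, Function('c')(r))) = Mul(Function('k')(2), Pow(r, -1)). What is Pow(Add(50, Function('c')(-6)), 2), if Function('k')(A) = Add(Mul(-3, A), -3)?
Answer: Rational(11025, 4) ≈ 2756.3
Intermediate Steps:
Function('k')(A) = Add(-3, Mul(-3, A))
Function('c')(r) = Add(4, Mul(9, Pow(r, -1))) (Function('c')(r) = Add(4, Mul(-1, Mul(Add(-3, Mul(-3, 2)), Pow(r, -1)))) = Add(4, Mul(-1, Mul(Add(-3, -6), Pow(r, -1)))) = Add(4, Mul(-1, Mul(-9, Pow(r, -1)))) = Add(4, Mul(9, Pow(r, -1))))
Pow(Add(50, Function('c')(-6)), 2) = Pow(Add(50, Add(4, Mul(9, Pow(-6, -1)))), 2) = Pow(Add(50, Add(4, Mul(9, Rational(-1, 6)))), 2) = Pow(Add(50, Add(4, Rational(-3, 2))), 2) = Pow(Add(50, Rational(5, 2)), 2) = Pow(Rational(105, 2), 2) = Rational(11025, 4)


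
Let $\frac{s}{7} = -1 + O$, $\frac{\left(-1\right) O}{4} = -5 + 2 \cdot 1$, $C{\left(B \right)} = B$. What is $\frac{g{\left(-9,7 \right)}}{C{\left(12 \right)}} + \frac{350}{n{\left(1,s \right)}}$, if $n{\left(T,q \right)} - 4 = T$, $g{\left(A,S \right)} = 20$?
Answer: $\frac{215}{3} \approx 71.667$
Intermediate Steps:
$O = 12$ ($O = - 4 \left(-5 + 2 \cdot 1\right) = - 4 \left(-5 + 2\right) = \left(-4\right) \left(-3\right) = 12$)
$s = 77$ ($s = 7 \left(-1 + 12\right) = 7 \cdot 11 = 77$)
$n{\left(T,q \right)} = 4 + T$
$\frac{g{\left(-9,7 \right)}}{C{\left(12 \right)}} + \frac{350}{n{\left(1,s \right)}} = \frac{20}{12} + \frac{350}{4 + 1} = 20 \cdot \frac{1}{12} + \frac{350}{5} = \frac{5}{3} + 350 \cdot \frac{1}{5} = \frac{5}{3} + 70 = \frac{215}{3}$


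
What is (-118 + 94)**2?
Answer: 576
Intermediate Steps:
(-118 + 94)**2 = (-24)**2 = 576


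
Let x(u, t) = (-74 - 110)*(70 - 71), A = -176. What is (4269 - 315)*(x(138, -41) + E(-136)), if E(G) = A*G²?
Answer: -12870712848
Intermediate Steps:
E(G) = -176*G²
x(u, t) = 184 (x(u, t) = -184*(-1) = 184)
(4269 - 315)*(x(138, -41) + E(-136)) = (4269 - 315)*(184 - 176*(-136)²) = 3954*(184 - 176*18496) = 3954*(184 - 3255296) = 3954*(-3255112) = -12870712848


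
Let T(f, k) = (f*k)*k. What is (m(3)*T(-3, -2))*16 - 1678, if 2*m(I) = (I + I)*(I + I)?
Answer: -5134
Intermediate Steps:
m(I) = 2*I² (m(I) = ((I + I)*(I + I))/2 = ((2*I)*(2*I))/2 = (4*I²)/2 = 2*I²)
T(f, k) = f*k²
(m(3)*T(-3, -2))*16 - 1678 = ((2*3²)*(-3*(-2)²))*16 - 1678 = ((2*9)*(-3*4))*16 - 1678 = (18*(-12))*16 - 1678 = -216*16 - 1678 = -3456 - 1678 = -5134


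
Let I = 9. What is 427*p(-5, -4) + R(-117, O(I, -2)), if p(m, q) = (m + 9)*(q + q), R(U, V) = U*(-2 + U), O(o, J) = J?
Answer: 259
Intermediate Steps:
p(m, q) = 2*q*(9 + m) (p(m, q) = (9 + m)*(2*q) = 2*q*(9 + m))
427*p(-5, -4) + R(-117, O(I, -2)) = 427*(2*(-4)*(9 - 5)) - 117*(-2 - 117) = 427*(2*(-4)*4) - 117*(-119) = 427*(-32) + 13923 = -13664 + 13923 = 259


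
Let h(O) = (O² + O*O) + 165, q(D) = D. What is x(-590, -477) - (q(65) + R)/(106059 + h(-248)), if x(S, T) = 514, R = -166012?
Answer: 117991195/229232 ≈ 514.72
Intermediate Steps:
h(O) = 165 + 2*O² (h(O) = (O² + O²) + 165 = 2*O² + 165 = 165 + 2*O²)
x(-590, -477) - (q(65) + R)/(106059 + h(-248)) = 514 - (65 - 166012)/(106059 + (165 + 2*(-248)²)) = 514 - (-165947)/(106059 + (165 + 2*61504)) = 514 - (-165947)/(106059 + (165 + 123008)) = 514 - (-165947)/(106059 + 123173) = 514 - (-165947)/229232 = 514 - 1*(-165947/229232) = 514 + 165947/229232 = 117991195/229232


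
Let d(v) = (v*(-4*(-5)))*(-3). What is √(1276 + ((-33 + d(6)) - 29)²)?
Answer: 4*√11210 ≈ 423.51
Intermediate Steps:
d(v) = -60*v (d(v) = (v*20)*(-3) = (20*v)*(-3) = -60*v)
√(1276 + ((-33 + d(6)) - 29)²) = √(1276 + ((-33 - 60*6) - 29)²) = √(1276 + ((-33 - 360) - 29)²) = √(1276 + (-393 - 29)²) = √(1276 + (-422)²) = √(1276 + 178084) = √179360 = 4*√11210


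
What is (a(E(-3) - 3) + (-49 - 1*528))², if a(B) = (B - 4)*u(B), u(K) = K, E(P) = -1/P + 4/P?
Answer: 297025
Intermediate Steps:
E(P) = 3/P
a(B) = B*(-4 + B) (a(B) = (B - 4)*B = (-4 + B)*B = B*(-4 + B))
(a(E(-3) - 3) + (-49 - 1*528))² = ((3/(-3) - 3)*(-4 + (3/(-3) - 3)) + (-49 - 1*528))² = ((3*(-⅓) - 3)*(-4 + (3*(-⅓) - 3)) + (-49 - 528))² = ((-1 - 3)*(-4 + (-1 - 3)) - 577)² = (-4*(-4 - 4) - 577)² = (-4*(-8) - 577)² = (32 - 577)² = (-545)² = 297025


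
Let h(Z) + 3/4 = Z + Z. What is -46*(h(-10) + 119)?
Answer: -9039/2 ≈ -4519.5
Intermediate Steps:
h(Z) = -¾ + 2*Z (h(Z) = -¾ + (Z + Z) = -¾ + 2*Z)
-46*(h(-10) + 119) = -46*((-¾ + 2*(-10)) + 119) = -46*((-¾ - 20) + 119) = -46*(-83/4 + 119) = -46*393/4 = -9039/2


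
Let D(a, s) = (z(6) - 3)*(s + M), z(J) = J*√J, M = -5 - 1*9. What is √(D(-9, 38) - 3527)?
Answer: √(-3599 + 144*√6) ≈ 56.976*I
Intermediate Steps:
M = -14 (M = -5 - 9 = -14)
z(J) = J^(3/2)
D(a, s) = (-14 + s)*(-3 + 6*√6) (D(a, s) = (6^(3/2) - 3)*(s - 14) = (6*√6 - 3)*(-14 + s) = (-3 + 6*√6)*(-14 + s) = (-14 + s)*(-3 + 6*√6))
√(D(-9, 38) - 3527) = √((42 - 84*√6 - 3*38 + 6*38*√6) - 3527) = √((42 - 84*√6 - 114 + 228*√6) - 3527) = √((-72 + 144*√6) - 3527) = √(-3599 + 144*√6)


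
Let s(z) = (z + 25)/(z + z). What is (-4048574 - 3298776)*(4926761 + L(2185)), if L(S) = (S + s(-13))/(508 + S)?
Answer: -1267278306561542800/35009 ≈ -3.6199e+13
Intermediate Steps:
s(z) = (25 + z)/(2*z) (s(z) = (25 + z)/((2*z)) = (25 + z)*(1/(2*z)) = (25 + z)/(2*z))
L(S) = (-6/13 + S)/(508 + S) (L(S) = (S + (½)*(25 - 13)/(-13))/(508 + S) = (S + (½)*(-1/13)*12)/(508 + S) = (S - 6/13)/(508 + S) = (-6/13 + S)/(508 + S))
(-4048574 - 3298776)*(4926761 + L(2185)) = (-4048574 - 3298776)*(4926761 + (-6/13 + 2185)/(508 + 2185)) = -7347350*(4926761 + (28399/13)/2693) = -7347350*(4926761 + (1/2693)*(28399/13)) = -7347350*(4926761 + 28399/35009) = -7347350*172481004248/35009 = -1267278306561542800/35009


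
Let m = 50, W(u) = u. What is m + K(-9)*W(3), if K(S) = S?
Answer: 23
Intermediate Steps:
m + K(-9)*W(3) = 50 - 9*3 = 50 - 27 = 23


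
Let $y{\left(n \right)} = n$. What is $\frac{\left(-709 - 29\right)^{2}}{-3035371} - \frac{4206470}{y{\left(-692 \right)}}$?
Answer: $\frac{6383910078361}{1050238366} \approx 6078.5$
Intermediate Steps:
$\frac{\left(-709 - 29\right)^{2}}{-3035371} - \frac{4206470}{y{\left(-692 \right)}} = \frac{\left(-709 - 29\right)^{2}}{-3035371} - \frac{4206470}{-692} = \left(-738\right)^{2} \left(- \frac{1}{3035371}\right) - - \frac{2103235}{346} = 544644 \left(- \frac{1}{3035371}\right) + \frac{2103235}{346} = - \frac{544644}{3035371} + \frac{2103235}{346} = \frac{6383910078361}{1050238366}$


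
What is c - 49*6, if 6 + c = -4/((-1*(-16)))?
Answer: -1201/4 ≈ -300.25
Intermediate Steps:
c = -25/4 (c = -6 - 4/((-1*(-16))) = -6 - 4/16 = -6 - 4*1/16 = -6 - ¼ = -25/4 ≈ -6.2500)
c - 49*6 = -25/4 - 49*6 = -25/4 - 294 = -1201/4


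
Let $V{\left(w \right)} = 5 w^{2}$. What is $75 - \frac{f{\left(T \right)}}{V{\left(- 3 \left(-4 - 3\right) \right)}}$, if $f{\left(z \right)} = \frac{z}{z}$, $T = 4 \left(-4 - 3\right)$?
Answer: $\frac{165374}{2205} \approx 75.0$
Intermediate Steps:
$T = -28$ ($T = 4 \left(-7\right) = -28$)
$f{\left(z \right)} = 1$
$75 - \frac{f{\left(T \right)}}{V{\left(- 3 \left(-4 - 3\right) \right)}} = 75 - 1 \frac{1}{5 \left(- 3 \left(-4 - 3\right)\right)^{2}} = 75 - 1 \frac{1}{5 \left(\left(-3\right) \left(-7\right)\right)^{2}} = 75 - 1 \frac{1}{5 \cdot 21^{2}} = 75 - 1 \frac{1}{5 \cdot 441} = 75 - 1 \cdot \frac{1}{2205} = 75 - \frac{1}{2205} = \frac{165374}{2205}$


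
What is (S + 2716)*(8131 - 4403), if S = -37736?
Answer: -130554560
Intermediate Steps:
(S + 2716)*(8131 - 4403) = (-37736 + 2716)*(8131 - 4403) = -35020*3728 = -130554560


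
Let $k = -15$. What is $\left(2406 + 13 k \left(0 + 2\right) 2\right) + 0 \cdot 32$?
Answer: $1626$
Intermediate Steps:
$\left(2406 + 13 k \left(0 + 2\right) 2\right) + 0 \cdot 32 = \left(2406 + 13 \left(-15\right) \left(0 + 2\right) 2\right) + 0 \cdot 32 = \left(2406 - 195 \cdot 2 \cdot 2\right) + 0 = \left(2406 - 780\right) + 0 = 1626 + 0 = 1626$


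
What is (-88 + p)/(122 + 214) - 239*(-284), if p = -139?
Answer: 22806109/336 ≈ 67875.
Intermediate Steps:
(-88 + p)/(122 + 214) - 239*(-284) = (-88 - 139)/(122 + 214) - 239*(-284) = -227/336 + 67876 = 22806109/336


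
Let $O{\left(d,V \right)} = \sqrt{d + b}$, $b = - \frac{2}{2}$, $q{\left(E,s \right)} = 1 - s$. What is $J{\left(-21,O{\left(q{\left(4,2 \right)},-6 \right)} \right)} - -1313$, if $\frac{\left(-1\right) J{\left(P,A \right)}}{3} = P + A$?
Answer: $1376 - 3 i \sqrt{2} \approx 1376.0 - 4.2426 i$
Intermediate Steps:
$b = -1$ ($b = \left(-2\right) \frac{1}{2} = -1$)
$O{\left(d,V \right)} = \sqrt{-1 + d}$ ($O{\left(d,V \right)} = \sqrt{d - 1} = \sqrt{-1 + d}$)
$J{\left(P,A \right)} = - 3 A - 3 P$ ($J{\left(P,A \right)} = - 3 \left(P + A\right) = - 3 \left(A + P\right) = - 3 A - 3 P$)
$J{\left(-21,O{\left(q{\left(4,2 \right)},-6 \right)} \right)} - -1313 = \left(- 3 \sqrt{-1 + \left(1 - 2\right)} - -63\right) - -1313 = \left(- 3 \sqrt{-1 + \left(1 - 2\right)} + 63\right) + 1313 = \left(- 3 \sqrt{-1 - 1} + 63\right) + 1313 = \left(- 3 \sqrt{-2} + 63\right) + 1313 = \left(- 3 i \sqrt{2} + 63\right) + 1313 = \left(63 - 3 i \sqrt{2}\right) + 1313 = 1376 - 3 i \sqrt{2}$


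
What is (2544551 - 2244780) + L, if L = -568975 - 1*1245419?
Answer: -1514623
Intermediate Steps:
L = -1814394 (L = -568975 - 1245419 = -1814394)
(2544551 - 2244780) + L = (2544551 - 2244780) - 1814394 = 299771 - 1814394 = -1514623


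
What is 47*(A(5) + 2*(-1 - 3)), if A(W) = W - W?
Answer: -376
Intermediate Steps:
A(W) = 0
47*(A(5) + 2*(-1 - 3)) = 47*(0 + 2*(-1 - 3)) = 47*(0 + 2*(-4)) = 47*(0 - 8) = 47*(-8) = -376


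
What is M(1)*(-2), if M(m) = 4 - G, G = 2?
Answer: -4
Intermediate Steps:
M(m) = 2 (M(m) = 4 - 1*2 = 4 - 2 = 2)
M(1)*(-2) = 2*(-2) = -4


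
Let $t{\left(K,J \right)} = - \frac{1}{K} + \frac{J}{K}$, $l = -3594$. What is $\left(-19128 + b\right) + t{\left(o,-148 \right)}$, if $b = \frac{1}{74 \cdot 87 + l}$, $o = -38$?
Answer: $- \frac{1033388711}{54036} \approx -19124.0$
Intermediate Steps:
$b = \frac{1}{2844}$ ($b = \frac{1}{74 \cdot 87 - 3594} = \frac{1}{6438 - 3594} = \frac{1}{2844} \approx 0.00035162$)
$\left(-19128 + b\right) + t{\left(o,-148 \right)} = \left(-19128 + \frac{1}{2844}\right) + \frac{-1 - 148}{-38} = - \frac{54400031}{2844} - - \frac{149}{38} = - \frac{54400031}{2844} + \frac{149}{38} = - \frac{1033388711}{54036}$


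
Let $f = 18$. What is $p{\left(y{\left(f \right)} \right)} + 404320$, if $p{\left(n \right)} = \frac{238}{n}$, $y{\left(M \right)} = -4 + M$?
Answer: $404337$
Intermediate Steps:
$p{\left(y{\left(f \right)} \right)} + 404320 = \frac{238}{-4 + 18} + 404320 = \frac{238}{14} + 404320 = 238 \cdot \frac{1}{14} + 404320 = 17 + 404320 = 404337$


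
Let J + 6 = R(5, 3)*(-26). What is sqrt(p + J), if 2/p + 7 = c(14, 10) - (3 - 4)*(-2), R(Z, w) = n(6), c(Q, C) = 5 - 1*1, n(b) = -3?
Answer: sqrt(1790)/5 ≈ 8.4617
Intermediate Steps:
c(Q, C) = 4 (c(Q, C) = 5 - 1 = 4)
R(Z, w) = -3
J = 72 (J = -6 - 3*(-26) = -6 + 78 = 72)
p = -2/5 (p = 2/(-7 + (4 - (3 - 4)*(-2))) = 2/(-7 + (4 - (-1)*(-2))) = 2/(-7 + (4 - 1*2)) = 2/(-7 + (4 - 2)) = 2/(-7 + 2) = 2/(-5) = 2*(-1/5) = -2/5 ≈ -0.40000)
sqrt(p + J) = sqrt(-2/5 + 72) = sqrt(358/5) = sqrt(1790)/5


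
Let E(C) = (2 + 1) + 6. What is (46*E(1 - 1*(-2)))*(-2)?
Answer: -828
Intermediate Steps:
E(C) = 9 (E(C) = 3 + 6 = 9)
(46*E(1 - 1*(-2)))*(-2) = (46*9)*(-2) = 414*(-2) = -828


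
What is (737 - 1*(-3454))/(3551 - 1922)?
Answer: 1397/543 ≈ 2.5727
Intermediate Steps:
(737 - 1*(-3454))/(3551 - 1922) = (737 + 3454)/1629 = 4191*(1/1629) = 1397/543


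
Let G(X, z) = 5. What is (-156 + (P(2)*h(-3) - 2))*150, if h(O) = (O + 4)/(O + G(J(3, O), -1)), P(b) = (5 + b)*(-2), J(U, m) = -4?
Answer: -24750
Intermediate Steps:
P(b) = -10 - 2*b
h(O) = (4 + O)/(5 + O) (h(O) = (O + 4)/(O + 5) = (4 + O)/(5 + O))
(-156 + (P(2)*h(-3) - 2))*150 = (-156 + ((-10 - 2*2)*((4 - 3)/(5 - 3)) - 2))*150 = (-156 + ((-10 - 4)*(1/2) - 2))*150 = (-156 + (-7 - 2))*150 = (-156 - 9)*150 = -165*150 = -24750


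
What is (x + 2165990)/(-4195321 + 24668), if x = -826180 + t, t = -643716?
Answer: -696094/4170653 ≈ -0.16690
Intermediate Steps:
x = -1469896 (x = -826180 - 643716 = -1469896)
(x + 2165990)/(-4195321 + 24668) = (-1469896 + 2165990)/(-4195321 + 24668) = 696094/(-4170653) = 696094*(-1/4170653) = -696094/4170653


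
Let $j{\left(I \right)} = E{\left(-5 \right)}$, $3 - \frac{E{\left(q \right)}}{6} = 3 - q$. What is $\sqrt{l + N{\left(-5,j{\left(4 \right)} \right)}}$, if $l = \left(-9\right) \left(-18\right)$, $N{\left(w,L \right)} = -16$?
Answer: $\sqrt{146} \approx 12.083$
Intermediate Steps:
$E{\left(q \right)} = 6 q$ ($E{\left(q \right)} = 18 - 6 \left(3 - q\right) = 18 + \left(-18 + 6 q\right) = 6 q$)
$j{\left(I \right)} = -30$ ($j{\left(I \right)} = 6 \left(-5\right) = -30$)
$l = 162$
$\sqrt{l + N{\left(-5,j{\left(4 \right)} \right)}} = \sqrt{162 - 16} = \sqrt{146}$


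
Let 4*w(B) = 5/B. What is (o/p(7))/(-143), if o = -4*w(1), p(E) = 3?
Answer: 5/429 ≈ 0.011655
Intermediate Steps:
w(B) = 5/(4*B) (w(B) = (5/B)/4 = 5/(4*B))
o = -5 (o = -5/1 = -5 ≈ -5.0000)
(o/p(7))/(-143) = (-5/3)/(-143) = -(-5)/(143*3) = -1/143*(-5/3) = 5/429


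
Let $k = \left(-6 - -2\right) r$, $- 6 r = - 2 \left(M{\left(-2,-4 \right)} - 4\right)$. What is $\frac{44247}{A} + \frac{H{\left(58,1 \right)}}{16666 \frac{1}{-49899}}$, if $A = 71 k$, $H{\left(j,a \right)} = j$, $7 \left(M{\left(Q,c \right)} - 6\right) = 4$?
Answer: $- \frac{1682260247}{4733144} \approx -355.42$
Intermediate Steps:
$M{\left(Q,c \right)} = \frac{46}{7}$ ($M{\left(Q,c \right)} = 6 + \frac{1}{7} \cdot 4 = 6 + \frac{4}{7} = \frac{46}{7}$)
$r = \frac{6}{7}$ ($r = - \frac{\left(-2\right) \left(\frac{46}{7} - 4\right)}{6} = - \frac{\left(-2\right) \frac{18}{7}}{6} = \left(- \frac{1}{6}\right) \left(- \frac{36}{7}\right) = \frac{6}{7} \approx 0.85714$)
$k = - \frac{24}{7}$ ($k = \left(-6 - -2\right) \frac{6}{7} = \left(-6 + 2\right) \frac{6}{7} = \left(-4\right) \frac{6}{7} = - \frac{24}{7} \approx -3.4286$)
$A = - \frac{1704}{7}$ ($A = 71 \left(- \frac{24}{7}\right) = - \frac{1704}{7} \approx -243.43$)
$\frac{44247}{A} + \frac{H{\left(58,1 \right)}}{16666 \frac{1}{-49899}} = \frac{44247}{- \frac{1704}{7}} + \frac{58}{16666 \frac{1}{-49899}} = 44247 \left(- \frac{7}{1704}\right) + \frac{58}{16666 \left(- \frac{1}{49899}\right)} = - \frac{103243}{568} + \frac{58}{- \frac{16666}{49899}} = - \frac{103243}{568} + 58 \left(- \frac{49899}{16666}\right) = - \frac{103243}{568} - \frac{1447071}{8333} = - \frac{1682260247}{4733144}$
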